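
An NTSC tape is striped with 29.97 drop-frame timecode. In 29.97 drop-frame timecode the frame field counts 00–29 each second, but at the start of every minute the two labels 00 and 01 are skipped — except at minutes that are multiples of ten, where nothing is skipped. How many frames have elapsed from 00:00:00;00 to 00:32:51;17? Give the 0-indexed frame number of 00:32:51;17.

59089

Complete 10-minute blocks: 3, each 17982 frames → 53946.
Remaining 2 whole minutes in the current block: 1800 + 1 × 1798 = 3598 frames.
Within the current minute: 51 × 30 + 17 − 2 = 1545 (labels ;00/;01 skipped at this minute). Total = 53946 + 3598 + 1545 = 59089.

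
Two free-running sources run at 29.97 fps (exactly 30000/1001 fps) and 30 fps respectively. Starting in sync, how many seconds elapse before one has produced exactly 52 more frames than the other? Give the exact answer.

The gap grows by |30 − 30000/1001| = 30/1001 frames per second.
Time for a 52-frame gap: 52 ÷ (30/1001) = 26026/15 s.

26026/15 seconds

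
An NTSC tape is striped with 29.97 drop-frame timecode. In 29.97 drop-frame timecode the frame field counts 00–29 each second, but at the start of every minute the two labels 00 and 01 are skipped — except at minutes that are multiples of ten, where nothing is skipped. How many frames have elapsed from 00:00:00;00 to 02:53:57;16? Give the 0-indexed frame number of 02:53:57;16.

312814

Complete 10-minute blocks: 17, each 17982 frames → 305694.
Remaining 3 whole minutes in the current block: 1800 + 2 × 1798 = 5396 frames.
Within the current minute: 57 × 30 + 16 − 2 = 1724 (labels ;00/;01 skipped at this minute). Total = 305694 + 5396 + 1724 = 312814.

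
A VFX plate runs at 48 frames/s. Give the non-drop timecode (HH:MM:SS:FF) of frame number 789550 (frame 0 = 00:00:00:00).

04:34:08:46

789550 ÷ 48 = 16448 full seconds, remainder 46 frames.
16448 s = 4 h 34 min 8 s.
Timecode: 04:34:08:46.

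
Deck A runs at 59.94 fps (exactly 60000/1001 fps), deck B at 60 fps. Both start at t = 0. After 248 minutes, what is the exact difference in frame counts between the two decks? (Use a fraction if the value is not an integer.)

248 min = 14880 s.
A emits 60000/1001 × 14880 = 892800000/1001 frames; B emits 60 × 14880 = 892800.
Difference = 892800/1001 frames (≈ 891.9081); B is ahead of A.

892800/1001 frames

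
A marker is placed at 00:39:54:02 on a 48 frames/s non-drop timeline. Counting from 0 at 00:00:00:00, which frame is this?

Total seconds to the label: (0 × 3600 + 39 × 60 + 54) = 2394.
Frame index = 2394 × 48 + 2 = 114914.

frame 114914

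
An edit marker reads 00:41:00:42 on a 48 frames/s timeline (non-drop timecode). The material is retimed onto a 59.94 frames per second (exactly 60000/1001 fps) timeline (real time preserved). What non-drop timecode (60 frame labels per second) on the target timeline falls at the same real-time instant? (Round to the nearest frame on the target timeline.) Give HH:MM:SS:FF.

Source frame index: (0×3600 + 41×60 + 0) × 48 + 42 = 118122.
Real time: 118122 / (48) = 19687/8 s.
Target frame: (19687/8) × (60000/1001) = 147652500/1001 ≈ 147504.995 → 147505.
At 60 labels/s: frame 147505 → 00:40:58:25.

00:40:58:25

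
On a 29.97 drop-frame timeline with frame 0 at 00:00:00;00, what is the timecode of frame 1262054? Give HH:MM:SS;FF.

11:41:50;16

Ten DF minutes hold 17982 frames, so frame 1262054 lies in block 70 (frames 1258740–1276721) with 3314 frames into that block.
The block's first minute is 1800 frames and the rest 1798 each; 3314 frames reaches minute 1, so 70 × 18 + 1 × 2 = 1262 labels have been skipped so far.
Adding those back, label number 1262054 + 1262 = 1263316 at 30 labels/s is 42110 s + 16 f = 11 h 41 min 50 s frame 16, i.e. 11:41:50;16.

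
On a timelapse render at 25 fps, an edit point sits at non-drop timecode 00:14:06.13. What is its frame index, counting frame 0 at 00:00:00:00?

21163

Total seconds to the label: (0 × 3600 + 14 × 60 + 6) = 846.
Frame index = 846 × 25 + 13 = 21163.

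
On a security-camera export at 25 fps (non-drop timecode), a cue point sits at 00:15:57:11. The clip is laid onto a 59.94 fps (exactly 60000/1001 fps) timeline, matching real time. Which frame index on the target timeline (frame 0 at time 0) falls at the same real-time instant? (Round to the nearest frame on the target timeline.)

Source frame index: (0×3600 + 15×60 + 57) × 25 + 11 = 23936.
Real time: 23936 / (25) = 23936/25 s.
Target frame: (23936/25) × (60000/1001) = 5222400/91 ≈ 57389.011 → 57389.

frame 57389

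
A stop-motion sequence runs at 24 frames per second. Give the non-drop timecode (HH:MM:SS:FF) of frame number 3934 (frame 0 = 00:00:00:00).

00:02:43:22

3934 ÷ 24 = 163 full seconds, remainder 22 frames.
163 s = 0 h 2 min 43 s.
Timecode: 00:02:43:22.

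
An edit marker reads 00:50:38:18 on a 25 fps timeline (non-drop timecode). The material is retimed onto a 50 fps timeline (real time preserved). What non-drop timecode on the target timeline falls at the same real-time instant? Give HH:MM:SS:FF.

Source frame index: (0×3600 + 50×60 + 38) × 25 + 18 = 75968.
Real time: 75968 / (25) = 75968/25 s.
Target frame: (75968/25) × (50) = 151936.
At 50 labels/s: frame 151936 → 00:50:38:36.

00:50:38:36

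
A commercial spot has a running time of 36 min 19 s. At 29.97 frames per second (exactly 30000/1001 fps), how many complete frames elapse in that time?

36 min 19 s = 2179 s.
Frames = 2179 × 30000/1001 = 65370000/1001 ≈ 65304.6953.
Complete frames: 65304.

65304 frames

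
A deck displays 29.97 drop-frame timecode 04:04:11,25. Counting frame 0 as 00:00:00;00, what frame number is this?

439115

As if non-drop at 30 labels/s: (4 × 3600 + 4 × 60 + 11) × 30 + 25 = 439555.
Minute boundaries passed: 244; those not divisible by 10: 244 − 24 = 220; dropped labels = 2 × 220 = 440.
Actual frame index = 439555 − 440 = 439115.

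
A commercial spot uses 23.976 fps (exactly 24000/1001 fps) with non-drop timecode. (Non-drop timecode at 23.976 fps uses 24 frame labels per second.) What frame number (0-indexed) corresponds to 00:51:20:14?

frame 73934

Total seconds to the label: (0 × 3600 + 51 × 60 + 20) = 3080.
Frame index = 3080 × 24 + 14 = 73934.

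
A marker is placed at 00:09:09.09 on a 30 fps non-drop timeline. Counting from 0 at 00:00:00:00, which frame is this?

Total seconds to the label: (0 × 3600 + 9 × 60 + 9) = 549.
Frame index = 549 × 30 + 9 = 16479.

16479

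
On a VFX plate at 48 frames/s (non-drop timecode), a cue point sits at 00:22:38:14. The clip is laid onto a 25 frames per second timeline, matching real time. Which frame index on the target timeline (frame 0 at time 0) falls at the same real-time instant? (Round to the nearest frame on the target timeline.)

frame 33957

Source frame index: (0×3600 + 22×60 + 38) × 48 + 14 = 65198.
Real time: 65198 / (48) = 32599/24 s.
Target frame: (32599/24) × (25) = 814975/24 ≈ 33957.292 → 33957.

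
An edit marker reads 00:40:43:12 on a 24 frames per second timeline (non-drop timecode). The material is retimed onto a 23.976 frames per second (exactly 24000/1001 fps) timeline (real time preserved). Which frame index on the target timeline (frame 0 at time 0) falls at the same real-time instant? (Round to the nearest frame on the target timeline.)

Source frame index: (0×3600 + 40×60 + 43) × 24 + 12 = 58644.
Real time: 58644 / (24) = 4887/2 s.
Target frame: (4887/2) × (24000/1001) = 58644000/1001 ≈ 58585.415 → 58585.

frame 58585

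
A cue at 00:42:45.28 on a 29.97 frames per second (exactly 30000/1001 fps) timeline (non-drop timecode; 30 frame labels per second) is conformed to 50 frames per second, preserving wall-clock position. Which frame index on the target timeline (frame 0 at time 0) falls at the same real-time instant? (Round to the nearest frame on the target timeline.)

Source frame index: (0×3600 + 42×60 + 45) × 30 + 28 = 76978.
Real time: 76978 / (30000/1001) = 38527489/15000 s.
Target frame: (38527489/15000) × (50) = 38527489/300 ≈ 128424.963 → 128425.

frame 128425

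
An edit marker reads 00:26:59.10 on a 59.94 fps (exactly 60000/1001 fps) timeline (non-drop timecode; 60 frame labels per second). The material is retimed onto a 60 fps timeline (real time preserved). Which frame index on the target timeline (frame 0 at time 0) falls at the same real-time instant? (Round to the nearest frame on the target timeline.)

Source frame index: (0×3600 + 26×60 + 59) × 60 + 10 = 97150.
Real time: 97150 / (60000/1001) = 1944943/1200 s.
Target frame: (1944943/1200) × (60) = 1944943/20 ≈ 97247.150 → 97247.

frame 97247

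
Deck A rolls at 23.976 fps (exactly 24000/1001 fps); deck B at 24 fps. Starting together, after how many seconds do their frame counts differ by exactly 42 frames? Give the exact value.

1751.75 seconds

The gap grows by |24 − 24000/1001| = 24/1001 frames per second.
Time for a 42-frame gap: 42 ÷ (24/1001) = 1751.75 s.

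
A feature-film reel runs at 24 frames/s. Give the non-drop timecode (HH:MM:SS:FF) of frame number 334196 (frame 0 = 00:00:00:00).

03:52:04:20

334196 ÷ 24 = 13924 full seconds, remainder 20 frames.
13924 s = 3 h 52 min 4 s.
Timecode: 03:52:04:20.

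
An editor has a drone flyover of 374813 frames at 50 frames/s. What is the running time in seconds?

7496.26 seconds

Running time = 374813 / (50) = 7496.26 s.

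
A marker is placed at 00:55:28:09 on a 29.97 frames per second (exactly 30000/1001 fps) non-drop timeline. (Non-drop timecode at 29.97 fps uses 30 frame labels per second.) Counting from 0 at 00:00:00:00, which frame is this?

Total seconds to the label: (0 × 3600 + 55 × 60 + 28) = 3328.
Frame index = 3328 × 30 + 9 = 99849.

frame 99849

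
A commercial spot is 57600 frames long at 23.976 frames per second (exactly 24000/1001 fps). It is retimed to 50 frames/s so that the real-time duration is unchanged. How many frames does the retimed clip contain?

Target frames = source frames × (target rate / source rate) = 57600 × (50)/(24000/1001) = 57600 × 1001/480 = 120120.

120120 frames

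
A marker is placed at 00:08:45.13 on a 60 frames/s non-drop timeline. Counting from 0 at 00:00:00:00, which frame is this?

31513

Total seconds to the label: (0 × 3600 + 8 × 60 + 45) = 525.
Frame index = 525 × 60 + 13 = 31513.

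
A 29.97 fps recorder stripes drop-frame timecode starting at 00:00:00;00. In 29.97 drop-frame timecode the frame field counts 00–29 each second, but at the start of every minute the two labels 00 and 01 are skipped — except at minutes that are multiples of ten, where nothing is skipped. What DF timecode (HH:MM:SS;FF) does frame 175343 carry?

Each 10-minute DF block holds 10 × 60 × 30 − 9 × 2 = 17982 frames. 175343 ÷ 17982 → 9 full blocks, remainder 13505.
Within the partial block the first minute is 1800 frames and each further minute 1798, so 7 further minute boundaries passed. Total skipped labels = 18 × 9 + 2 × 7 = 176.
Non-drop label index = 175343 + 176 = 175519; at 30 labels/s that is 01:37:30:19, i.e. DF 01:37:30;19.

01:37:30;19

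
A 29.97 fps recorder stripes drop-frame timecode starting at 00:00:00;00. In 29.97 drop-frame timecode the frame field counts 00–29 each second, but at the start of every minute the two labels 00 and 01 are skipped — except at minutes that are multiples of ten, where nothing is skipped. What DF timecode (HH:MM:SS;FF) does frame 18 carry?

00:00:00;18

Ten DF minutes hold 17982 frames, so frame 18 lies in block 0 (frames 0–17981) with 18 frames into that block.
The block's first minute is 1800 frames and the rest 1798 each; 18 frames reaches minute 0, so 0 × 18 + 0 × 2 = 0 labels have been skipped so far.
Adding those back, label number 18 + 0 = 18 at 30 labels/s is 0 s + 18 f = 0 h 0 min 0 s frame 18, i.e. 00:00:00;18.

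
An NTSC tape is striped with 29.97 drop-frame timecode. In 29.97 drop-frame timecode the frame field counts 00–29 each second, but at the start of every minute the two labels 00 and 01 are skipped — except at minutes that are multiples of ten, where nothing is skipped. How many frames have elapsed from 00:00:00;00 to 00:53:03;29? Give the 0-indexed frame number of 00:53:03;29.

As if non-drop at 30 labels/s: (0 × 3600 + 53 × 60 + 3) × 30 + 29 = 95519.
Minute boundaries passed: 53; those not divisible by 10: 53 − 5 = 48; dropped labels = 2 × 48 = 96.
Actual frame index = 95519 − 96 = 95423.

95423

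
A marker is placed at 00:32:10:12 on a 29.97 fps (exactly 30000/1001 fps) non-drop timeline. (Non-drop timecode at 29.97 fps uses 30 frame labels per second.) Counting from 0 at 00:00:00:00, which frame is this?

Total seconds to the label: (0 × 3600 + 32 × 60 + 10) = 1930.
Frame index = 1930 × 30 + 12 = 57912.

frame 57912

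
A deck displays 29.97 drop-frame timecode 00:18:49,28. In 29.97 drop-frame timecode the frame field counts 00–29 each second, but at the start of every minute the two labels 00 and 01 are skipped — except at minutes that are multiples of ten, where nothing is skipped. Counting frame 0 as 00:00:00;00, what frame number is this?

33864

As if non-drop at 30 labels/s: (0 × 3600 + 18 × 60 + 49) × 30 + 28 = 33898.
Minute boundaries passed: 18; those not divisible by 10: 18 − 1 = 17; dropped labels = 2 × 17 = 34.
Actual frame index = 33898 − 34 = 33864.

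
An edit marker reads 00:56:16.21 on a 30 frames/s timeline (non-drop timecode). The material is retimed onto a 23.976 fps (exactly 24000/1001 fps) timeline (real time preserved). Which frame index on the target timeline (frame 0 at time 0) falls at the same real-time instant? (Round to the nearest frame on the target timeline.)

frame 80960

Source frame index: (0×3600 + 56×60 + 16) × 30 + 21 = 101301.
Real time: 101301 / (30) = 33767/10 s.
Target frame: (33767/10) × (24000/1001) = 81040800/1001 ≈ 80959.840 → 80960.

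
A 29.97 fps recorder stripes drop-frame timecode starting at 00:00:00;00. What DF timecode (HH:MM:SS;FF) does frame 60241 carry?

00:33:30;01

Each 10-minute DF block holds 10 × 60 × 30 − 9 × 2 = 17982 frames. 60241 ÷ 17982 → 3 full blocks, remainder 6295.
Within the partial block the first minute is 1800 frames and each further minute 1798, so 3 further minute boundaries passed. Total skipped labels = 18 × 3 + 2 × 3 = 60.
Non-drop label index = 60241 + 60 = 60301; at 30 labels/s that is 00:33:30:01, i.e. DF 00:33:30;01.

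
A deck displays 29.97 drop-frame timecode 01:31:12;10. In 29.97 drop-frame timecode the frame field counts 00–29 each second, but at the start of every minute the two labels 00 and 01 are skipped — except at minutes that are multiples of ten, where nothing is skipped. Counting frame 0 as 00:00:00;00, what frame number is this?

164006

As if non-drop at 30 labels/s: (1 × 3600 + 31 × 60 + 12) × 30 + 10 = 164170.
Minute boundaries passed: 91; those not divisible by 10: 91 − 9 = 82; dropped labels = 2 × 82 = 164.
Actual frame index = 164170 − 164 = 164006.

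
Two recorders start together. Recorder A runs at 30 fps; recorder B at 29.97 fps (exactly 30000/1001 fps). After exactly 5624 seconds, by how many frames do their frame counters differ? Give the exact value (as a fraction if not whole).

168720/1001 frames

A emits 30 × 5624 = 168720 frames; B emits 30000/1001 × 5624 = 168720000/1001.
Difference = 168720/1001 frames (≈ 168.5514); B is behind A.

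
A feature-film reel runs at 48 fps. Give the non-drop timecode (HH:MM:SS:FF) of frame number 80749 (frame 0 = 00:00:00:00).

80749 ÷ 48 = 1682 full seconds, remainder 13 frames.
1682 s = 0 h 28 min 2 s.
Timecode: 00:28:02:13.

00:28:02:13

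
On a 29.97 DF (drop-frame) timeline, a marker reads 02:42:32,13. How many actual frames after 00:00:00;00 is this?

292281

Complete 10-minute blocks: 16, each 17982 frames → 287712.
Remaining 2 whole minutes in the current block: 1800 + 1 × 1798 = 3598 frames.
Within the current minute: 32 × 30 + 13 − 2 = 971 (labels ;00/;01 skipped at this minute). Total = 287712 + 3598 + 971 = 292281.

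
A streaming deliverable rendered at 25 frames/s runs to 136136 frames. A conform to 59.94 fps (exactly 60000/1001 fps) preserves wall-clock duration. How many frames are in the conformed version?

326400 frames

Target frames = source frames × (target rate / source rate) = 136136 × (60000/1001)/(25) = 136136 × 2400/1001 = 326400.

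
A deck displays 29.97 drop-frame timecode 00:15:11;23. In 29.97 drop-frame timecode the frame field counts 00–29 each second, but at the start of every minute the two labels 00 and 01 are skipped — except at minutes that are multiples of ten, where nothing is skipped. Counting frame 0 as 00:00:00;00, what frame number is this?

27325

As if non-drop at 30 labels/s: (0 × 3600 + 15 × 60 + 11) × 30 + 23 = 27353.
Minute boundaries passed: 15; those not divisible by 10: 15 − 1 = 14; dropped labels = 2 × 14 = 28.
Actual frame index = 27353 − 28 = 27325.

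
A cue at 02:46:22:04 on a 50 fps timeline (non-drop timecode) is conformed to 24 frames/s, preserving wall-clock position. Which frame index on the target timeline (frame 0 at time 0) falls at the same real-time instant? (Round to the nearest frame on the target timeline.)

frame 239570

Source frame index: (2×3600 + 46×60 + 22) × 50 + 4 = 499104.
Real time: 499104 / (50) = 249552/25 s.
Target frame: (249552/25) × (24) = 5989248/25 ≈ 239569.920 → 239570.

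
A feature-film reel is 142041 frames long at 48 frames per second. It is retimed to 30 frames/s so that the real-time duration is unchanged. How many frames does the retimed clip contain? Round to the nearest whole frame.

88776 frames

Frames at target rate = 142041 × (30) / (48) = 710205/8 ≈ 88775.625.
Nearest whole frame: 88776.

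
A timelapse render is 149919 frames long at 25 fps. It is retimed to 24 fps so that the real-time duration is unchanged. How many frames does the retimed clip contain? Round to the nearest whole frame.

Frames at target rate = 149919 × (24) / (25) = 3598056/25 ≈ 143922.240.
Nearest whole frame: 143922.

143922 frames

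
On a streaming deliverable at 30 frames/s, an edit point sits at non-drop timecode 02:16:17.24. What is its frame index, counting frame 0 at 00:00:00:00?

frame 245334

Total seconds to the label: (2 × 3600 + 16 × 60 + 17) = 8177.
Frame index = 8177 × 30 + 24 = 245334.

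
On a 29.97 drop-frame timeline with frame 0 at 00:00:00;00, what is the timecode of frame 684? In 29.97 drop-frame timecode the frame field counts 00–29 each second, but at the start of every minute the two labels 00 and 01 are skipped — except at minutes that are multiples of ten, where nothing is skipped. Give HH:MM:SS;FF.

00:00:22;24

Ten DF minutes hold 17982 frames, so frame 684 lies in block 0 (frames 0–17981) with 684 frames into that block.
The block's first minute is 1800 frames and the rest 1798 each; 684 frames reaches minute 0, so 0 × 18 + 0 × 2 = 0 labels have been skipped so far.
Adding those back, label number 684 + 0 = 684 at 30 labels/s is 22 s + 24 f = 0 h 0 min 22 s frame 24, i.e. 00:00:22;24.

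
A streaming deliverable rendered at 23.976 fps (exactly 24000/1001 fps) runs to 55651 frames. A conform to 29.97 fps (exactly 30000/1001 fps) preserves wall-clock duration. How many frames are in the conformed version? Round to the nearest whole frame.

69564 frames

Frames at target rate = 55651 × (30000/1001) / (24000/1001) = 278255/4 ≈ 69563.750.
Nearest whole frame: 69564.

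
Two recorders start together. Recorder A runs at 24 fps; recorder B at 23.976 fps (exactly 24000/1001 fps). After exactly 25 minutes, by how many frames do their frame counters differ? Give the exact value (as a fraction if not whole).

25 min = 1500 s.
A emits 24 × 1500 = 36000 frames; B emits 24000/1001 × 1500 = 36000000/1001.
Difference = 36000/1001 frames (≈ 35.9640); B is behind A.

36000/1001 frames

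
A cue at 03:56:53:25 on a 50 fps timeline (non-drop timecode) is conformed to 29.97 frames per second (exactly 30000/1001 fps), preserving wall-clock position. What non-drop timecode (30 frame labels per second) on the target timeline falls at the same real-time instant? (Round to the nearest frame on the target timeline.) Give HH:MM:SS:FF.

03:56:39:09

Source frame index: (3×3600 + 56×60 + 53) × 50 + 25 = 710675.
Real time: 710675 / (50) = 28427/2 s.
Target frame: (28427/2) × (30000/1001) = 60915000/143 ≈ 425979.021 → 425979.
At 30 labels/s: frame 425979 → 03:56:39:09.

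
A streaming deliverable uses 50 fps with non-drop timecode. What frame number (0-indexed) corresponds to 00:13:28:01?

Total seconds to the label: (0 × 3600 + 13 × 60 + 28) = 808.
Frame index = 808 × 50 + 1 = 40401.

40401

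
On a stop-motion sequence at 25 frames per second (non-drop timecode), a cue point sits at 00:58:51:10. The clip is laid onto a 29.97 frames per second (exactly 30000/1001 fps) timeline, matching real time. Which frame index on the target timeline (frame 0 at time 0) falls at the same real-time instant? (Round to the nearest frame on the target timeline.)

frame 105836

Source frame index: (0×3600 + 58×60 + 51) × 25 + 10 = 88285.
Real time: 88285 / (25) = 17657/5 s.
Target frame: (17657/5) × (30000/1001) = 105942000/1001 ≈ 105836.164 → 105836.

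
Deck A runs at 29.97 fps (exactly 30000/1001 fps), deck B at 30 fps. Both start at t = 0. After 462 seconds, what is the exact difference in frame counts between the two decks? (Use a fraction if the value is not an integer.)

180/13 frames

A emits 30000/1001 × 462 = 180000/13 frames; B emits 30 × 462 = 13860.
Difference = 180/13 frames (≈ 13.8462); B is ahead of A.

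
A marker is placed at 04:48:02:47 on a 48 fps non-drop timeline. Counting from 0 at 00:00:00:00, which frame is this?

Total seconds to the label: (4 × 3600 + 48 × 60 + 2) = 17282.
Frame index = 17282 × 48 + 47 = 829583.

frame 829583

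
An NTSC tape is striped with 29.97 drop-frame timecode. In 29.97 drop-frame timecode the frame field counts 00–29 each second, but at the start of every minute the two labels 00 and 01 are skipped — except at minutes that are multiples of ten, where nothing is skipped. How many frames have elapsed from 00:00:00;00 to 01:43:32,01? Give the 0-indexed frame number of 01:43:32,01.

186175

As if non-drop at 30 labels/s: (1 × 3600 + 43 × 60 + 32) × 30 + 1 = 186361.
Minute boundaries passed: 103; those not divisible by 10: 103 − 10 = 93; dropped labels = 2 × 93 = 186.
Actual frame index = 186361 − 186 = 186175.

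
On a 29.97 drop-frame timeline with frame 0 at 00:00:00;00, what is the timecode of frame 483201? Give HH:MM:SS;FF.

04:28:42;25

Each 10-minute DF block holds 10 × 60 × 30 − 9 × 2 = 17982 frames. 483201 ÷ 17982 → 26 full blocks, remainder 15669.
Within the partial block the first minute is 1800 frames and each further minute 1798, so 8 further minute boundaries passed. Total skipped labels = 18 × 26 + 2 × 8 = 484.
Non-drop label index = 483201 + 484 = 483685; at 30 labels/s that is 04:28:42:25, i.e. DF 04:28:42;25.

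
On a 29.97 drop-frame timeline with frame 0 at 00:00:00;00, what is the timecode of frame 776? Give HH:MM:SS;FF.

Ten DF minutes hold 17982 frames, so frame 776 lies in block 0 (frames 0–17981) with 776 frames into that block.
The block's first minute is 1800 frames and the rest 1798 each; 776 frames reaches minute 0, so 0 × 18 + 0 × 2 = 0 labels have been skipped so far.
Adding those back, label number 776 + 0 = 776 at 30 labels/s is 25 s + 26 f = 0 h 0 min 25 s frame 26, i.e. 00:00:25;26.

00:00:25;26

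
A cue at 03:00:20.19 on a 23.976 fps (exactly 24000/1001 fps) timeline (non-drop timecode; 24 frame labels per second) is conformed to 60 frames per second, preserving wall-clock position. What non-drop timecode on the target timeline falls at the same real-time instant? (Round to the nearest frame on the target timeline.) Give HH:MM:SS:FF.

03:00:31:37

Source frame index: (3×3600 + 0×60 + 20) × 24 + 19 = 259699.
Real time: 259699 / (24000/1001) = 259958699/24000 s.
Target frame: (259958699/24000) × (60) = 259958699/400 ≈ 649896.748 → 649897.
At 60 labels/s: frame 649897 → 03:00:31:37.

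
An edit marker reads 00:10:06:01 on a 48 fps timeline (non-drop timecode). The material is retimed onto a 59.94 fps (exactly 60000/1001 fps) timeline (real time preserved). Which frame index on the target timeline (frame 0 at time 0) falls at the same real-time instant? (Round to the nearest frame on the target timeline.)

Source frame index: (0×3600 + 10×60 + 6) × 48 + 1 = 29089.
Real time: 29089 / (48) = 29089/48 s.
Target frame: (29089/48) × (60000/1001) = 36361250/1001 ≈ 36324.925 → 36325.

frame 36325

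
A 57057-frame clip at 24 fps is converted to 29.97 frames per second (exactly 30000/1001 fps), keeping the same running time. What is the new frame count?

71250 frames

Target frames = source frames × (target rate / source rate) = 57057 × (30000/1001)/(24) = 57057 × 1250/1001 = 71250.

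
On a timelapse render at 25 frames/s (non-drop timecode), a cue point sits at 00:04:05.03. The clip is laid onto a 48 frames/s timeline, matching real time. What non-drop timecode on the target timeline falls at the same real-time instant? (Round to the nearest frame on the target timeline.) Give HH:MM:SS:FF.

00:04:05:06

Source frame index: (0×3600 + 4×60 + 5) × 25 + 3 = 6128.
Real time: 6128 / (25) = 6128/25 s.
Target frame: (6128/25) × (48) = 294144/25 ≈ 11765.760 → 11766.
At 48 labels/s: frame 11766 → 00:04:05:06.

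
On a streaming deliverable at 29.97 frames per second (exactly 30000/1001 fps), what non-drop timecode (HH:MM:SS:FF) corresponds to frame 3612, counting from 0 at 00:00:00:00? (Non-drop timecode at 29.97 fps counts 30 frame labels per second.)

3612 ÷ 30 = 120 full seconds, remainder 12 frames.
120 s = 0 h 2 min 0 s.
Timecode: 00:02:00:12.

00:02:00:12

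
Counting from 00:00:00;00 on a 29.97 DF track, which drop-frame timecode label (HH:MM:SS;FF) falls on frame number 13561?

00:07:32;15

Each 10-minute DF block holds 10 × 60 × 30 − 9 × 2 = 17982 frames. 13561 ÷ 17982 → 0 full blocks, remainder 13561.
Within the partial block the first minute is 1800 frames and each further minute 1798, so 7 further minute boundaries passed. Total skipped labels = 18 × 0 + 2 × 7 = 14.
Non-drop label index = 13561 + 14 = 13575; at 30 labels/s that is 00:07:32:15, i.e. DF 00:07:32;15.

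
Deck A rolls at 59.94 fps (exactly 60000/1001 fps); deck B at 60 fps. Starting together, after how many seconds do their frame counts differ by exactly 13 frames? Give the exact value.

The gap grows by |60 − 60000/1001| = 60/1001 frames per second.
Time for a 13-frame gap: 13 ÷ (60/1001) = 13013/60 s.

13013/60 seconds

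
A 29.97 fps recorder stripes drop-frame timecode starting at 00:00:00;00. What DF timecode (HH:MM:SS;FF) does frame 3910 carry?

Ten DF minutes hold 17982 frames, so frame 3910 lies in block 0 (frames 0–17981) with 3910 frames into that block.
The block's first minute is 1800 frames and the rest 1798 each; 3910 frames reaches minute 2, so 0 × 18 + 2 × 2 = 4 labels have been skipped so far.
Adding those back, label number 3910 + 4 = 3914 at 30 labels/s is 130 s + 14 f = 0 h 2 min 10 s frame 14, i.e. 00:02:10;14.

00:02:10;14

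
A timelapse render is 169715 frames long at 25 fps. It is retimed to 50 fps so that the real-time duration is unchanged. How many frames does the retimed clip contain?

339430 frames

Frames at target rate = 169715 × (50) / (25) = 339430.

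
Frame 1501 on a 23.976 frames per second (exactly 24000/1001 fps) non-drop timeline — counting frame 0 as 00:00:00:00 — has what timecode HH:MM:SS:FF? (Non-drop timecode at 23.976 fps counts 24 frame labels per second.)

00:01:02:13

1501 ÷ 24 = 62 full seconds, remainder 13 frames.
62 s = 0 h 1 min 2 s.
Timecode: 00:01:02:13.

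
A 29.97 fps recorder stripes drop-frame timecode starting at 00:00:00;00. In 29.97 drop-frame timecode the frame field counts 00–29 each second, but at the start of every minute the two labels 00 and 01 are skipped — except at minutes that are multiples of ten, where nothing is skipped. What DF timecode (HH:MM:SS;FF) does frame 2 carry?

00:00:00;02

Ten DF minutes hold 17982 frames, so frame 2 lies in block 0 (frames 0–17981) with 2 frames into that block.
The block's first minute is 1800 frames and the rest 1798 each; 2 frames reaches minute 0, so 0 × 18 + 0 × 2 = 0 labels have been skipped so far.
Adding those back, label number 2 + 0 = 2 at 30 labels/s is 0 s + 2 f = 0 h 0 min 0 s frame 2, i.e. 00:00:00;02.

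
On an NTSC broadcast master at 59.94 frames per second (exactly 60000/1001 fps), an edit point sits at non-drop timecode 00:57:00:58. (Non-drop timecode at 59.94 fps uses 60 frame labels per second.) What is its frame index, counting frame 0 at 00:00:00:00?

frame 205258

Total seconds to the label: (0 × 3600 + 57 × 60 + 0) = 3420.
Frame index = 3420 × 60 + 58 = 205258.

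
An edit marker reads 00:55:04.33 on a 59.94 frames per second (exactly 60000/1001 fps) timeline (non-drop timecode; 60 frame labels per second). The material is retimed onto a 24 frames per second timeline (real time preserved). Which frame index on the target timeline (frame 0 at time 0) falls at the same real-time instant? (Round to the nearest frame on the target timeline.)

Source frame index: (0×3600 + 55×60 + 4) × 60 + 33 = 198273.
Real time: 198273 / (60000/1001) = 66157091/20000 s.
Target frame: (66157091/20000) × (24) = 198471273/2500 ≈ 79388.509 → 79389.

frame 79389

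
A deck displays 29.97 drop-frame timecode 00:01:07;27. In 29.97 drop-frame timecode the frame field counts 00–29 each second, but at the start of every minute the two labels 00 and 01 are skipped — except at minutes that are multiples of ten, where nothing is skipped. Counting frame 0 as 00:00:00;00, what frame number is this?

As if non-drop at 30 labels/s: (0 × 3600 + 1 × 60 + 7) × 30 + 27 = 2037.
Minute boundaries passed: 1; those not divisible by 10: 1 − 0 = 1; dropped labels = 2 × 1 = 2.
Actual frame index = 2037 − 2 = 2035.

2035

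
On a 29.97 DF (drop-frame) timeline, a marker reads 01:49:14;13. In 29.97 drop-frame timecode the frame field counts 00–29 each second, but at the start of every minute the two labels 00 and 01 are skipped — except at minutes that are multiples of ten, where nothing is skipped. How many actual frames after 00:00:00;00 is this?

Complete 10-minute blocks: 10, each 17982 frames → 179820.
Remaining 9 whole minutes in the current block: 1800 + 8 × 1798 = 16184 frames.
Within the current minute: 14 × 30 + 13 − 2 = 431 (labels ;00/;01 skipped at this minute). Total = 179820 + 16184 + 431 = 196435.

196435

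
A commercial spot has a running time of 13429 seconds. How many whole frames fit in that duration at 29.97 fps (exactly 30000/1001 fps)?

402467 frames

Frames = 13429 × 30000/1001 = 30990000/77 ≈ 402467.5325.
Complete frames: 402467.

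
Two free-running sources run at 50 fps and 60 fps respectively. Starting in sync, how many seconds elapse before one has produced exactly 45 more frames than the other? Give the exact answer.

4.5 seconds

The gap grows by |60 − 50| = 10 frames per second.
Time for a 45-frame gap: 45 ÷ (10) = 4.5 s.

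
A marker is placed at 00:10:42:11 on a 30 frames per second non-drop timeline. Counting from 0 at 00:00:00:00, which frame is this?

19271

Total seconds to the label: (0 × 3600 + 10 × 60 + 42) = 642.
Frame index = 642 × 30 + 11 = 19271.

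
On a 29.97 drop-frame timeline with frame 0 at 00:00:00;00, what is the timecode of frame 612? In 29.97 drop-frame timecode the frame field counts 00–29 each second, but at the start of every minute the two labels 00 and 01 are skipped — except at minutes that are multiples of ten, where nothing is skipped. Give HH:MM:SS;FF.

00:00:20;12

Each 10-minute DF block holds 10 × 60 × 30 − 9 × 2 = 17982 frames. 612 ÷ 17982 → 0 full blocks, remainder 612.
Within the partial block the first minute is 1800 frames and each further minute 1798, so 0 further minute boundaries passed. Total skipped labels = 18 × 0 + 2 × 0 = 0.
Non-drop label index = 612 + 0 = 612; at 30 labels/s that is 00:00:20:12, i.e. DF 00:00:20;12.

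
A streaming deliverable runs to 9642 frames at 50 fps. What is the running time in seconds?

Running time = 9642 / (50) = 192.84 s.

192.84 seconds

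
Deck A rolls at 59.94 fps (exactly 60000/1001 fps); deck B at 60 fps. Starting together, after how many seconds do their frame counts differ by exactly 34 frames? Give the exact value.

17017/30 seconds

The gap grows by |60 − 60000/1001| = 60/1001 frames per second.
Time for a 34-frame gap: 34 ÷ (60/1001) = 17017/30 s.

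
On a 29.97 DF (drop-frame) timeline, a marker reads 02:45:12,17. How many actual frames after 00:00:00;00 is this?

As if non-drop at 30 labels/s: (2 × 3600 + 45 × 60 + 12) × 30 + 17 = 297377.
Minute boundaries passed: 165; those not divisible by 10: 165 − 16 = 149; dropped labels = 2 × 149 = 298.
Actual frame index = 297377 − 298 = 297079.

297079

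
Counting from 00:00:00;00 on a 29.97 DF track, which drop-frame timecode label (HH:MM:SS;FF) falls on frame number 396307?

03:40:23;13

Ten DF minutes hold 17982 frames, so frame 396307 lies in block 22 (frames 395604–413585) with 703 frames into that block.
The block's first minute is 1800 frames and the rest 1798 each; 703 frames reaches minute 0, so 22 × 18 + 0 × 2 = 396 labels have been skipped so far.
Adding those back, label number 396307 + 396 = 396703 at 30 labels/s is 13223 s + 13 f = 3 h 40 min 23 s frame 13, i.e. 03:40:23;13.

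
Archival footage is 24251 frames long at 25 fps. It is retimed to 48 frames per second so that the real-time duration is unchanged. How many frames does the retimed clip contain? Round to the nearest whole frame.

46562 frames

Frames at target rate = 24251 × (48) / (25) = 1164048/25 ≈ 46561.920.
Nearest whole frame: 46562.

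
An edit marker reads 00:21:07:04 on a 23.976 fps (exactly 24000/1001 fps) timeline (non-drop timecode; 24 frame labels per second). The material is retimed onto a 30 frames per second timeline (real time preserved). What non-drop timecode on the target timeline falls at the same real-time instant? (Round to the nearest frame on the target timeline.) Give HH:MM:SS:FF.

00:21:08:13

Source frame index: (0×3600 + 21×60 + 7) × 24 + 4 = 30412.
Real time: 30412 / (24000/1001) = 7610603/6000 s.
Target frame: (7610603/6000) × (30) = 7610603/200 ≈ 38053.015 → 38053.
At 30 labels/s: frame 38053 → 00:21:08:13.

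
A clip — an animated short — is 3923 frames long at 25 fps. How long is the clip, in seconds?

Running time = 3923 / (25) = 156.92 s.

156.92 seconds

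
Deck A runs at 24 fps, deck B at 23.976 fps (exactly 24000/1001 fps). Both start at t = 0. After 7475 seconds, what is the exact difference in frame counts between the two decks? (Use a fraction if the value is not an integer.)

13800/77 frames

A emits 24 × 7475 = 179400 frames; B emits 24000/1001 × 7475 = 13800000/77.
Difference = 13800/77 frames (≈ 179.2208); B is behind A.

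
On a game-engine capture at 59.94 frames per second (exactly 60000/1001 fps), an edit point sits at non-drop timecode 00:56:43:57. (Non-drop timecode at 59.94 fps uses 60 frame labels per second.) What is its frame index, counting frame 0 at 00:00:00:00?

frame 204237

Total seconds to the label: (0 × 3600 + 56 × 60 + 43) = 3403.
Frame index = 3403 × 60 + 57 = 204237.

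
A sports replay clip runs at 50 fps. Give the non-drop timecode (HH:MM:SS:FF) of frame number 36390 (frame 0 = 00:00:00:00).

00:12:07:40

36390 ÷ 50 = 727 full seconds, remainder 40 frames.
727 s = 0 h 12 min 7 s.
Timecode: 00:12:07:40.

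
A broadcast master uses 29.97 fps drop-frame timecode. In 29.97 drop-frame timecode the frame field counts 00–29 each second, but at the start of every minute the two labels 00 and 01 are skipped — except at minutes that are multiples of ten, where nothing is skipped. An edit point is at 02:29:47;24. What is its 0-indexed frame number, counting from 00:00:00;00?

As if non-drop at 30 labels/s: (2 × 3600 + 29 × 60 + 47) × 30 + 24 = 269634.
Minute boundaries passed: 149; those not divisible by 10: 149 − 14 = 135; dropped labels = 2 × 135 = 270.
Actual frame index = 269634 − 270 = 269364.

269364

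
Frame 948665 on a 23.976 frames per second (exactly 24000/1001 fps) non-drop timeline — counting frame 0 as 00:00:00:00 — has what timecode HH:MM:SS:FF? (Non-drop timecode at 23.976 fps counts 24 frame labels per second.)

948665 ÷ 24 = 39527 full seconds, remainder 17 frames.
39527 s = 10 h 58 min 47 s.
Timecode: 10:58:47:17.

10:58:47:17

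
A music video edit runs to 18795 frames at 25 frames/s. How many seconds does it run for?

Running time = 18795 / (25) = 751.8 s.

751.8 seconds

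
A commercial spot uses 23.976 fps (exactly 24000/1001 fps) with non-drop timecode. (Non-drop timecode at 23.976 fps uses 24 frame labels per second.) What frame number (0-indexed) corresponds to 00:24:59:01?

Total seconds to the label: (0 × 3600 + 24 × 60 + 59) = 1499.
Frame index = 1499 × 24 + 1 = 35977.

35977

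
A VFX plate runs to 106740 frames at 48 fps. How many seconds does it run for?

2223.75 seconds

Running time = 106740 / (48) = 2223.75 s.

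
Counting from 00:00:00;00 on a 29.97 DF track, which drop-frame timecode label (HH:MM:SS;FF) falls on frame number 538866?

Each 10-minute DF block holds 10 × 60 × 30 − 9 × 2 = 17982 frames. 538866 ÷ 17982 → 29 full blocks, remainder 17388.
Within the partial block the first minute is 1800 frames and each further minute 1798, so 9 further minute boundaries passed. Total skipped labels = 18 × 29 + 2 × 9 = 540.
Non-drop label index = 538866 + 540 = 539406; at 30 labels/s that is 04:59:40:06, i.e. DF 04:59:40;06.

04:59:40;06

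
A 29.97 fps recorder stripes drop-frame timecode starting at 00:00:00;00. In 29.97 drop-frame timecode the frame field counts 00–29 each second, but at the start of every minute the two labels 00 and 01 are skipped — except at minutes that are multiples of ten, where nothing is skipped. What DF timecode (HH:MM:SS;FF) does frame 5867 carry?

00:03:15;23

Ten DF minutes hold 17982 frames, so frame 5867 lies in block 0 (frames 0–17981) with 5867 frames into that block.
The block's first minute is 1800 frames and the rest 1798 each; 5867 frames reaches minute 3, so 0 × 18 + 3 × 2 = 6 labels have been skipped so far.
Adding those back, label number 5867 + 6 = 5873 at 30 labels/s is 195 s + 23 f = 0 h 3 min 15 s frame 23, i.e. 00:03:15;23.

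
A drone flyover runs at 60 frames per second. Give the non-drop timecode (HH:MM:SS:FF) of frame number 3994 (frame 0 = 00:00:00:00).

3994 ÷ 60 = 66 full seconds, remainder 34 frames.
66 s = 0 h 1 min 6 s.
Timecode: 00:01:06:34.

00:01:06:34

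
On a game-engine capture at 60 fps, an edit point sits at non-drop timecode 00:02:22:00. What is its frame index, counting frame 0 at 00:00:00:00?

Total seconds to the label: (0 × 3600 + 2 × 60 + 22) = 142.
Frame index = 142 × 60 + 0 = 8520.

frame 8520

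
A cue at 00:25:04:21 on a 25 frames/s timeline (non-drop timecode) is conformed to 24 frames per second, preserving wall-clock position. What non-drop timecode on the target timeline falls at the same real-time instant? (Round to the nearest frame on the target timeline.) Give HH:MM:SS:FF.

Source frame index: (0×3600 + 25×60 + 4) × 25 + 21 = 37621.
Real time: 37621 / (25) = 37621/25 s.
Target frame: (37621/25) × (24) = 902904/25 ≈ 36116.160 → 36116.
At 24 labels/s: frame 36116 → 00:25:04:20.

00:25:04:20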